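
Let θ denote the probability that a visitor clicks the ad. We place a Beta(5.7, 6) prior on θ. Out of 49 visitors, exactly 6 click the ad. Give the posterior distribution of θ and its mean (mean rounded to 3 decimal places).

Posterior: Beta(11.7, 49); mean ≈ 0.193

The binomial likelihood is conjugate to the Beta prior: with 6 successes and 43 failures, the posterior is Beta(5.7+6, 6+43) = Beta(11.7, 49).
Posterior mean = α/(α+β) = 11.7/60.7 = 0.193.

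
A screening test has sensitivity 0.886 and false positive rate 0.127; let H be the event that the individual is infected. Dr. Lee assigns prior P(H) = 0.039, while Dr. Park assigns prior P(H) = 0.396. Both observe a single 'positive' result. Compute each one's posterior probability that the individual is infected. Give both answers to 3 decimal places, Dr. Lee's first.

Dr. Lee: 0.221; Dr. Park: 0.821

The likelihood ratio for a 'positive' result is 0.886/0.127 = 6.9764.
Dr. Lee: prior odds 0.039/0.961 = 0.040583; posterior odds 0.28312; posterior probability 0.221.
Dr. Park: prior odds 0.396/0.604 = 0.65563; posterior odds 4.5739; posterior probability 0.821.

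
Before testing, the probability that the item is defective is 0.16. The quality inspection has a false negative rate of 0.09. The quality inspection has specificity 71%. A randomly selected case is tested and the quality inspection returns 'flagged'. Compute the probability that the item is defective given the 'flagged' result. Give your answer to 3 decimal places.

P(H | E) ≈ 0.374

Let H be the event that the item is defective. P(H) = 0.16, so P(¬H) = 0.84. With E the 'flagged' result, P(E|H) = 0.91 and P(E|¬H) = 0.29.
P(E) = 0.91·0.16 + 0.29·0.84 = 0.14560 + 0.24360 = 0.38920.
By Bayes' theorem, P(H|E) = 0.14560 / 0.38920 = 0.374.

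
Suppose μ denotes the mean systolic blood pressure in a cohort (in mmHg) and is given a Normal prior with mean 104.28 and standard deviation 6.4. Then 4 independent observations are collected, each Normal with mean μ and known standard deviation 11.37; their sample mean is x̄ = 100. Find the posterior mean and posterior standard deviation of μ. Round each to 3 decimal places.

Prior precision 1/τ₀² = 1/6.4² = 0.0244141; data precision n/σ² = 4/11.37² = 0.0309413.
Posterior precision = 0.0244141 + 0.0309413 = 0.0553554, giving posterior SD = 1/√0.0553554 = 4.250.
Posterior mean = (0.0244141·104.28 + 0.0309413·100) / 0.0553554 = 101.888.

Posterior mean ≈ 101.888; posterior SD ≈ 4.250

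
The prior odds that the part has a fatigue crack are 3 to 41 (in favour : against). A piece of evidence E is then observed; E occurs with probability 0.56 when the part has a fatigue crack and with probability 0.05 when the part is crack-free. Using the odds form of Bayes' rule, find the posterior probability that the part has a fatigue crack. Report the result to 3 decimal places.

Prior odds = 3/41 = 0.073171. In log-odds, ln(0.073171) = -2.6150.
Add log likelihood ratio: ln(11.200) = 2.4159.
Posterior log-odds = -0.19905, so posterior odds = exp(-0.19905) = 0.81951. Converting, P(H|E) = 0.81951/1.8195 = 0.450.

Posterior probability ≈ 0.450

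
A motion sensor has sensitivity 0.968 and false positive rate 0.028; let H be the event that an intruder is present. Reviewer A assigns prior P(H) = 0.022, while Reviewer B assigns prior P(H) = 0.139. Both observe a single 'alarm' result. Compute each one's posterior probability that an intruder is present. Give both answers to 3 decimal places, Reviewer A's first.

Reviewer A: 0.437; Reviewer B: 0.848

P('+'|H) = 0.968, P('+'|¬H) = 0.028.
Reviewer A: numerator 0.968·0.022 = 0.021296; evidence = 0.021296+0.028·0.978 = 0.048680; posterior = 0.437.
Reviewer B: numerator 0.968·0.139 = 0.13455; evidence = 0.13455+0.028·0.861 = 0.15866; posterior = 0.848.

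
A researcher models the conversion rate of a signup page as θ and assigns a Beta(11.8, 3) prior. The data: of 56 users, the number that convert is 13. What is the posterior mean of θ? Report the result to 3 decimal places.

Posterior mean ≈ 0.350

Observing 13 successes and 43 failures updates Beta(11.8, 3) by adding the success and failure counts to the two shape parameters: α = 11.8+13 = 24.8, β = 3+43 = 46.
E[θ | data] = 24.8/(24.8+46) = 0.350.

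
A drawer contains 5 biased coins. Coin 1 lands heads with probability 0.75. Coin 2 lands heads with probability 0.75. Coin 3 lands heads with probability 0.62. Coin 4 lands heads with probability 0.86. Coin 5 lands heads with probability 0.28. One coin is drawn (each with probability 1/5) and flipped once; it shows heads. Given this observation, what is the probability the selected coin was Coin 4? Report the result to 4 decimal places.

P(heads|C1) = 0.75; P(heads|C2) = 0.75; P(heads|C3) = 0.62; P(heads|C4) = 0.86; P(heads|C5) = 0.28.
Prior × likelihood for each source: 0.2·0.75=0.1500, 0.2·0.75=0.1500, 0.2·0.62=0.1240, 0.2·0.86=0.1720, 0.2·0.28=0.05600. Summing gives P(heads) = 0.65200.
P(Coin 4 | heads) = 0.1720 / 0.65200 = 0.2638.

Posterior probability ≈ 0.2638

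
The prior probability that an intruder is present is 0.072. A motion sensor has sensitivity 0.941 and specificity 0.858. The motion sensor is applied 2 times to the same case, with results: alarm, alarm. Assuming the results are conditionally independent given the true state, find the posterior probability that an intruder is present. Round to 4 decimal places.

Posterior P(H) ≈ 0.7731

With H the event that an intruder is present, the joint likelihood of the observed sequence is P(data|H) = 0.941·0.941 = 0.88548 and P(data|¬H) = 0.142·0.142 = 0.020164.
Bayes: P(H|data) = 0.072·0.88548 / (0.072·0.88548 + 0.928·0.020164) = 0.063755/0.082467 = 0.7731.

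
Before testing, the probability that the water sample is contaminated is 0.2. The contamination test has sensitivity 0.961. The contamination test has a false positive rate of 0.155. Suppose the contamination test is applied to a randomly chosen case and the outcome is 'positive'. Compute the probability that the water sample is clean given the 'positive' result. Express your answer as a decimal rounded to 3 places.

P(¬H | E) ≈ 0.392

Let H be the event that the water sample is contaminated. P(H) = 0.2, so P(¬H) = 0.8. With E the 'positive' result, P(E|H) = 0.961 and P(E|¬H) = 0.155.
P(E) = 0.961·0.2 + 0.155·0.8 = 0.19220 + 0.12400 = 0.31620.
By Bayes' theorem, P(H|E) = 0.19220 / 0.31620 = 0.608. Hence P(¬H|E) = 1 − 0.608 = 0.392.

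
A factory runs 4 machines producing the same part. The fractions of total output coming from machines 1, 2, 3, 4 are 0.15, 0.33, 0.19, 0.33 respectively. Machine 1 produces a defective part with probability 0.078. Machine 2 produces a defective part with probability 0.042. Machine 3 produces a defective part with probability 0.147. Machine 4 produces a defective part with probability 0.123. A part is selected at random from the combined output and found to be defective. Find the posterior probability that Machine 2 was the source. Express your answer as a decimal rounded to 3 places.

Posterior probability ≈ 0.147

Tabulate prior·likelihood by source: [1] prior 0.15, lik 0.078, product 0.01170; [2] prior 0.33, lik 0.042, product 0.01386; [3] prior 0.19, lik 0.147, product 0.02793; [4] prior 0.33, lik 0.123, product 0.04059.
Normalizing constant = 0.094080; the posterior for Machine 2 is its product over the sum, 0.01386/0.094080 = 0.147.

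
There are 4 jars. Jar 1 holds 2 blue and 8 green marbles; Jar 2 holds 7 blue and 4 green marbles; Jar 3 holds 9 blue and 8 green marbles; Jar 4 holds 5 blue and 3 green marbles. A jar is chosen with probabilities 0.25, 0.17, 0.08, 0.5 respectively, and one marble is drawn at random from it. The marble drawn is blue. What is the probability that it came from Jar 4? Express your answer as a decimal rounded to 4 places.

Posterior probability ≈ 0.6091

Tabulate prior·likelihood by source: [1] prior 0.25, lik 0.2, product 0.05000; [2] prior 0.17, lik 0.6364, product 0.1082; [3] prior 0.08, lik 0.5294, product 0.04235; [4] prior 0.5, lik 0.625, product 0.3125.
Normalizing constant = 0.51303; the posterior for Jar 4 is its product over the sum, 0.3125/0.51303 = 0.6091.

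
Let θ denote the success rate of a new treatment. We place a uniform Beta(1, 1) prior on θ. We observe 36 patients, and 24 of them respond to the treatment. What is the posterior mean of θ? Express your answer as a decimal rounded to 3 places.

Observing 24 successes and 12 failures updates Beta(1, 1) by adding the success and failure counts to the two shape parameters: α = 1+24 = 25, β = 1+12 = 13.
Posterior mean = α/(α+β) = 25/38 = 0.658.

Posterior mean ≈ 0.658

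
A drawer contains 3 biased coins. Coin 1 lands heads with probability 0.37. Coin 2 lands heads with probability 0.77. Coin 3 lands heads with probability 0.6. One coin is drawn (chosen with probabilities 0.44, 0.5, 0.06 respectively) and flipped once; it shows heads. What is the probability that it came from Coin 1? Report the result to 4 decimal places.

Tabulate prior·likelihood by source: [1] prior 0.44, lik 0.37, product 0.1628; [2] prior 0.5, lik 0.77, product 0.3850; [3] prior 0.06, lik 0.6, product 0.03600.
Normalizing constant = 0.58380; the posterior for Coin 1 is its product over the sum, 0.1628/0.58380 = 0.2789.

Posterior probability ≈ 0.2789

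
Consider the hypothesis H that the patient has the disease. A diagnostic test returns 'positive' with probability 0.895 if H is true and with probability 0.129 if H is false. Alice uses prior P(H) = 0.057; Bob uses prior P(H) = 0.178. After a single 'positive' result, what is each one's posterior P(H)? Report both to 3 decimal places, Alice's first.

The likelihood ratio for a 'positive' result is 0.895/0.129 = 6.9380.
Alice: prior odds 0.057/0.943 = 0.060445; posterior odds 0.41937; posterior probability 0.295.
Bob: prior odds 0.178/0.822 = 0.21655; posterior odds 1.5024; posterior probability 0.600.

Alice: 0.295; Bob: 0.600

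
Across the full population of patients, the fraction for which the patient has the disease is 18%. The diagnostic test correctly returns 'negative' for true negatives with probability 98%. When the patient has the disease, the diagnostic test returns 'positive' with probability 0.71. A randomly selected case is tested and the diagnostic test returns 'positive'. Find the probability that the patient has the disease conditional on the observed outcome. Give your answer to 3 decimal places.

Let H be the event that the patient has the disease. P(H) = 0.18, so P(¬H) = 0.82. With E the 'positive' result, P(E|H) = 0.71 and P(E|¬H) = 0.02.
P(E) = 0.71·0.18 + 0.02·0.82 = 0.12780 + 0.016400 = 0.14420.
By Bayes' theorem, P(H|E) = 0.12780 / 0.14420 = 0.886.

P(H | E) ≈ 0.886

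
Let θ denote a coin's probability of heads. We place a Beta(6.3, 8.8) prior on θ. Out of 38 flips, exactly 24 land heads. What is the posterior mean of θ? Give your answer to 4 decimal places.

Posterior mean ≈ 0.5706

The binomial likelihood is conjugate to the Beta prior: with 24 successes and 14 failures, the posterior is Beta(6.3+24, 8.8+14) = Beta(30.3, 22.8).
Posterior mean = α/(α+β) = 30.3/53.1 = 0.5706.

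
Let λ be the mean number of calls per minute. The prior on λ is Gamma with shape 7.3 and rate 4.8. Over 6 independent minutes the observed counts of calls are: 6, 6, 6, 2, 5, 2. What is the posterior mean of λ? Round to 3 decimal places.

The Poisson likelihood adds the total count to the shape and the number of exposure periods to the rate. Here ∑xᵢ = 27 and n = 6, so shape 7.3→34.3 and rate 4.8→10.8.
Posterior mean = shape/rate = 34.3/10.8 = 3.176.

Posterior mean ≈ 3.176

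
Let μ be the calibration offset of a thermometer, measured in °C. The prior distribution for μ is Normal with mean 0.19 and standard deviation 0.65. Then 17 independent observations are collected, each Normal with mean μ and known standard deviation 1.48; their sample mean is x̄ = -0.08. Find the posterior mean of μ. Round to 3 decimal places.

Prior precision 1/τ₀² = 1/0.65² = 2.36686; data precision n/σ² = 17/1.48² = 7.76114.
Posterior precision = 2.36686 + 7.76114 = 10.1280.
Posterior mean = (2.36686·0.19 + 7.76114·-0.08) / 10.1280 = -0.017.

Posterior mean ≈ -0.017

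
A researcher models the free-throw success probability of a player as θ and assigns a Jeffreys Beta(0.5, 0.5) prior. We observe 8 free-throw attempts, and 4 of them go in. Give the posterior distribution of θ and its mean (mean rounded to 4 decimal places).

Observing 4 successes and 4 failures updates Beta(0.5, 0.5) by adding the success and failure counts to the two shape parameters: α = 0.5+4 = 4.5, β = 0.5+4 = 4.5.
E[θ | data] = 4.5/(4.5+4.5) = 0.5000.

Posterior: Beta(4.5, 4.5); mean ≈ 0.5000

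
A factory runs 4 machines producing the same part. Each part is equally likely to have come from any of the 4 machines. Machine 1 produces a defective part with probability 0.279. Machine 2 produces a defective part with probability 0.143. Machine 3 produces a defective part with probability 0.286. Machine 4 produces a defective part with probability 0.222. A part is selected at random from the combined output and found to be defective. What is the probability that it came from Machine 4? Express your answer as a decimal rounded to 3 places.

Posterior probability ≈ 0.239

Tabulate prior·likelihood by source: [1] prior 0.25, lik 0.279, product 0.06975; [2] prior 0.25, lik 0.143, product 0.03575; [3] prior 0.25, lik 0.286, product 0.07150; [4] prior 0.25, lik 0.222, product 0.05550.
Normalizing constant = 0.23250; the posterior for Machine 4 is its product over the sum, 0.05550/0.23250 = 0.239.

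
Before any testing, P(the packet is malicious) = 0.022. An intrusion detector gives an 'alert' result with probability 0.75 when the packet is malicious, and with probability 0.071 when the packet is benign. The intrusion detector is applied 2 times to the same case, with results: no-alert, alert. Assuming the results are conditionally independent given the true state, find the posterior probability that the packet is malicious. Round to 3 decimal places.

Posterior P(H) ≈ 0.060

With H the event that the packet is malicious, the joint likelihood of the observed sequence is P(data|H) = 0.25·0.75 = 0.18750 and P(data|¬H) = 0.929·0.071 = 0.065959.
Bayes: P(H|data) = 0.022·0.18750 / (0.022·0.18750 + 0.978·0.065959) = 0.0041250/0.068633 = 0.0601.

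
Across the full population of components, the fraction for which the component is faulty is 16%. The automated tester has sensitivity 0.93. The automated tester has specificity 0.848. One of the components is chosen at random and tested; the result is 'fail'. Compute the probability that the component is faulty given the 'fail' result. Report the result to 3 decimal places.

Write H for 'the component is faulty'. Prior odds H:¬H = 0.16/0.84 = 0.19048. For the 'fail' outcome, the likelihood ratio is 0.93/0.152 = 6.1184.
Posterior odds = 0.19048 × 6.1184 = 1.1654, so P(H|E) = 1.1654/(1+1.1654) = 0.538.

P(H | E) ≈ 0.538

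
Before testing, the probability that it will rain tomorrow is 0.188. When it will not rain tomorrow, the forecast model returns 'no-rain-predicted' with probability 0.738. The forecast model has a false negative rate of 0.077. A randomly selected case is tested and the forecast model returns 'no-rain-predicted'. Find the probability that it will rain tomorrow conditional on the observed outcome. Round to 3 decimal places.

Let H be the event that it will rain tomorrow. P(H) = 0.188, so P(¬H) = 0.812. With E the 'no-rain-predicted' result, P(E|H) = 0.077 and P(E|¬H) = 0.738.
P(E) = 0.077·0.188 + 0.738·0.812 = 0.014476 + 0.59926 = 0.61373.
By Bayes' theorem, P(H|E) = 0.014476 / 0.61373 = 0.024.

P(H | E) ≈ 0.024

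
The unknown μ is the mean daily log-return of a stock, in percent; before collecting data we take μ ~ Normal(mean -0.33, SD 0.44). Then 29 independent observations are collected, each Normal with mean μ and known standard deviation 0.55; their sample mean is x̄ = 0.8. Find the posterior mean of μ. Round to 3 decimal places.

Prior precision 1/τ₀² = 1/0.44² = 5.16529; data precision n/σ² = 29/0.55² = 95.8678.
Posterior precision = 5.16529 + 95.8678 = 101.033.
Posterior mean = (5.16529·-0.33 + 95.8678·0.8) / 101.033 = 0.742.

Posterior mean ≈ 0.742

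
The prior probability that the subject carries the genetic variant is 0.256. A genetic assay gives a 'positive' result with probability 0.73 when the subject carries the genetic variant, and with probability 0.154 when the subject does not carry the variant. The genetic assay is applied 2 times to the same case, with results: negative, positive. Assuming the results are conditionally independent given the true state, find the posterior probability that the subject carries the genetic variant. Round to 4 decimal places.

Posterior P(H) ≈ 0.3423

With H the event that the subject carries the genetic variant, the joint likelihood of the observed sequence is P(data|H) = 0.27·0.73 = 0.19710 and P(data|¬H) = 0.846·0.154 = 0.13028.
Bayes: P(H|data) = 0.256·0.19710 / (0.256·0.19710 + 0.744·0.13028) = 0.050458/0.14739 = 0.3423.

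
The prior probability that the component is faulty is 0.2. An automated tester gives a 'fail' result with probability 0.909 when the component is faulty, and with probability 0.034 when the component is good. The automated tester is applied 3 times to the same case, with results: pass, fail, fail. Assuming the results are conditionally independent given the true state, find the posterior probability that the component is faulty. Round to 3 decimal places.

Posterior P(H) ≈ 0.944

With H the event that the component is faulty, the joint likelihood of the observed sequence is P(data|H) = 0.091·0.909·0.909 = 0.075192 and P(data|¬H) = 0.966·0.034·0.034 = 0.0011167.
Bayes: P(H|data) = 0.2·0.075192 / (0.2·0.075192 + 0.8·0.0011167) = 0.015038/0.015932 = 0.9439.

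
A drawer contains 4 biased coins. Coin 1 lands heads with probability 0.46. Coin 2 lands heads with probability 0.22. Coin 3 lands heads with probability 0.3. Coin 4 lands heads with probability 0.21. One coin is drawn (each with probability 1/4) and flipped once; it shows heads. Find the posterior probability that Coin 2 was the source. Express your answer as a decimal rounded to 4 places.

Posterior probability ≈ 0.1849

Tabulate prior·likelihood by source: [1] prior 0.25, lik 0.46, product 0.1150; [2] prior 0.25, lik 0.22, product 0.05500; [3] prior 0.25, lik 0.3, product 0.07500; [4] prior 0.25, lik 0.21, product 0.05250.
Normalizing constant = 0.29750; the posterior for Coin 2 is its product over the sum, 0.05500/0.29750 = 0.1849.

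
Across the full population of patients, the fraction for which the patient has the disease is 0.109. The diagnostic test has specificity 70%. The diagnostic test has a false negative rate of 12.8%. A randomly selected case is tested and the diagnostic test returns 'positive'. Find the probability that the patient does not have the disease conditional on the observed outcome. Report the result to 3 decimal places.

P(¬H | E) ≈ 0.738

Write H for 'the patient has the disease'. Prior odds H:¬H = 0.109/0.891 = 0.12233. For the 'positive' outcome, the likelihood ratio is 0.872/0.3 = 2.9067.
Posterior odds = 0.12233 × 2.9067 = 0.35559, so P(H|E) = 0.35559/(1+0.35559) = 0.262. Then P(¬H|E) = 1 − 0.262 = 0.738.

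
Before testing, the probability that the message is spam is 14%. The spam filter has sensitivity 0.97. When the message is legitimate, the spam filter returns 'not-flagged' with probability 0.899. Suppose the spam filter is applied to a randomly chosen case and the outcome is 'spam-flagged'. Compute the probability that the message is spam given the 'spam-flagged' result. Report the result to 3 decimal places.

P(H | E) ≈ 0.610

Write H for 'the message is spam'. Prior odds H:¬H = 0.14/0.86 = 0.16279. For the 'spam-flagged' outcome, the likelihood ratio is 0.97/0.101 = 9.6040.
Posterior odds = 0.16279 × 9.6040 = 1.5634, so P(H|E) = 1.5634/(1+1.5634) = 0.610.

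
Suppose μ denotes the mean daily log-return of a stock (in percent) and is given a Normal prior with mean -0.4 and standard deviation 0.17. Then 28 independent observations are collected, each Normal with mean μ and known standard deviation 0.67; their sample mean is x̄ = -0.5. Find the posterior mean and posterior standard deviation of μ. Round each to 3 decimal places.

Prior precision 1/τ₀² = 1/0.17² = 34.6021; data precision n/σ² = 28/0.67² = 62.3747.
Posterior precision = 34.6021 + 62.3747 = 96.9768, giving posterior SD = 1/√96.9768 = 0.102.
Posterior mean = (34.6021·-0.4 + 62.3747·-0.5) / 96.9768 = -0.464.

Posterior mean ≈ -0.464; posterior SD ≈ 0.102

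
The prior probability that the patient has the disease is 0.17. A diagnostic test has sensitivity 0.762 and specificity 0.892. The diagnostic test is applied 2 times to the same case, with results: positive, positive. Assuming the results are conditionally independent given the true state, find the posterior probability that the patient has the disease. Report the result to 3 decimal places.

Let H be the event that the patient has the disease; start with P(H) = 0.17. P('positive'|H) = 0.762, P('positive'|¬H) = 0.108.
Update on result 1 ('positive'): P(H) ← 0.762·0.1700 / (0.762·0.1700 + 0.108·0.8300) = 0.12954/0.21918 = 0.5910.
Update on result 2 ('positive'): P(H) ← 0.762·0.5910 / (0.762·0.5910 + 0.108·0.4090) = 0.45036/0.49453 = 0.9107.

Posterior P(H) ≈ 0.911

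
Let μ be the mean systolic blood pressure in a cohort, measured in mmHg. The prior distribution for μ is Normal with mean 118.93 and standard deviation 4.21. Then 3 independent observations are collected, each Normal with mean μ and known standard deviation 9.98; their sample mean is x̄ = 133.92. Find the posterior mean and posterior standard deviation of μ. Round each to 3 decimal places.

With known σ, the Normal prior is conjugate. Weight on the data is w = (n/σ²)/(n/σ² + 1/τ₀²) = 0.0301204/(0.0301204+0.0564204) = 0.34805.
Posterior mean = w·x̄ + (1−w)·μ₀ = 0.34805·133.92 + 0.65195·118.93 = 124.147. Posterior variance = 1/(0.0301204+0.0564204) = 11.5553, so SD = 3.399.

Posterior mean ≈ 124.147; posterior SD ≈ 3.399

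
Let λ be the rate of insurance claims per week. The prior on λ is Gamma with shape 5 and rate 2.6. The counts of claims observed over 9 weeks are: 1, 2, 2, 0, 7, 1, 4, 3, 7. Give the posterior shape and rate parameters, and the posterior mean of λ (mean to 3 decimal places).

The Poisson likelihood adds the total count to the shape and the number of exposure periods to the rate. Here ∑xᵢ = 27 and n = 9, so shape 5→32 and rate 2.6→11.6.
Posterior mean = shape/rate = 32/11.6 = 2.759.

Posterior: Gamma(shape=32, rate=11.6); mean ≈ 2.759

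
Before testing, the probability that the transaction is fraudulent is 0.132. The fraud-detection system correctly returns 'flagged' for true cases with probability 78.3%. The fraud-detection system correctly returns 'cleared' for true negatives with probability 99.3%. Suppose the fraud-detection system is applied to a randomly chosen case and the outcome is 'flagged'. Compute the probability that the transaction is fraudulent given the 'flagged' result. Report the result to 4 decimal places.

P(H | E) ≈ 0.9445

Write H for 'the transaction is fraudulent'. Prior odds H:¬H = 0.132/0.868 = 0.15207. For the 'flagged' outcome, the likelihood ratio is 0.783/0.007 = 111.86.
Posterior odds = 0.15207 × 111.86 = 17.011, so P(H|E) = 17.011/(1+17.011) = 0.9445.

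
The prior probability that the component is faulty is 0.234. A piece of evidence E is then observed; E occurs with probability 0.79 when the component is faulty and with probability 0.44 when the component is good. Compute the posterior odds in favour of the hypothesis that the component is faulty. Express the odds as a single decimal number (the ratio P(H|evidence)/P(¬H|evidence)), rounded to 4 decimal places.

Posterior odds ≈ 0.5485

Prior odds = 0.234/(1−0.234) = 0.30548.
Likelihood ratio for E = 0.79/0.44 = 1.7955.
Posterior odds = prior odds × LR = 0.54848.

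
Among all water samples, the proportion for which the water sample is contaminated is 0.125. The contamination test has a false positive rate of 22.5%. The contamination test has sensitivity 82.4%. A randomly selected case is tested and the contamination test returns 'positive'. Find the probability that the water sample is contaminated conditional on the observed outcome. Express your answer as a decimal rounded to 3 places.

P(H | E) ≈ 0.343

Let H be the event that the water sample is contaminated. P(H) = 0.125, so P(¬H) = 0.875. With E the 'positive' result, P(E|H) = 0.824 and P(E|¬H) = 0.225.
P(E) = 0.824·0.125 + 0.225·0.875 = 0.10300 + 0.19687 = 0.29988.
By Bayes' theorem, P(H|E) = 0.10300 / 0.29988 = 0.343.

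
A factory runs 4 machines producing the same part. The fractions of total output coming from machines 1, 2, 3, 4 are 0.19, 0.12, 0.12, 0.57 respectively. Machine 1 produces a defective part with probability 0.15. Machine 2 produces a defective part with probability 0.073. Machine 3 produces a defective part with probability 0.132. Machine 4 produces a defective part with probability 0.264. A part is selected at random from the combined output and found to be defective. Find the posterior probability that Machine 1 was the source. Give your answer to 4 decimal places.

Posterior probability ≈ 0.1400

P(defective|M1) = 0.15; P(defective|M2) = 0.073; P(defective|M3) = 0.132; P(defective|M4) = 0.264.
Prior × likelihood for each source: 0.19·0.15=0.02850, 0.12·0.073=0.008760, 0.12·0.132=0.01584, 0.57·0.264=0.1505. Summing gives P(defective) = 0.20358.
P(Machine 1 | defective) = 0.02850 / 0.20358 = 0.1400.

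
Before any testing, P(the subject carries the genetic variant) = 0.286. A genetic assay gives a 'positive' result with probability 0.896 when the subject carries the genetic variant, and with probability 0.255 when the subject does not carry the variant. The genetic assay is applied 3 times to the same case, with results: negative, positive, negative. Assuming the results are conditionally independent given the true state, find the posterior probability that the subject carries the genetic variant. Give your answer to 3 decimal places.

Posterior P(H) ≈ 0.027

Let H be the event that the subject carries the genetic variant; start with P(H) = 0.286. P('positive'|H) = 0.896, P('positive'|¬H) = 0.255.
Update on result 1 ('negative'): P(H) ← 0.104·0.2860 / (0.104·0.2860 + 0.745·0.7140) = 0.029744/0.56167 = 0.0530.
Update on result 2 ('positive'): P(H) ← 0.896·0.0530 / (0.896·0.0530 + 0.255·0.9470) = 0.047449/0.28894 = 0.1642.
Update on result 3 ('negative'): P(H) ← 0.104·0.1642 / (0.104·0.1642 + 0.745·0.8358) = 0.017078/0.63974 = 0.0267.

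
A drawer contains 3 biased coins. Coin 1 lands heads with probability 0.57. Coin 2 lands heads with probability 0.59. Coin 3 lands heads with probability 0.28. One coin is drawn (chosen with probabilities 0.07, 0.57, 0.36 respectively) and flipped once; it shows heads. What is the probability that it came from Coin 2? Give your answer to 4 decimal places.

Tabulate prior·likelihood by source: [1] prior 0.07, lik 0.57, product 0.03990; [2] prior 0.57, lik 0.59, product 0.3363; [3] prior 0.36, lik 0.28, product 0.1008.
Normalizing constant = 0.47700; the posterior for Coin 2 is its product over the sum, 0.3363/0.47700 = 0.7050.

Posterior probability ≈ 0.7050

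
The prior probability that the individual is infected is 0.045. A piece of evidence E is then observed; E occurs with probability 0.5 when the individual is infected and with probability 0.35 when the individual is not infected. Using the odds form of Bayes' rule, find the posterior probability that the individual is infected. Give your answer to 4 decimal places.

Posterior probability ≈ 0.0631

Prior odds = 0.045/(1−0.045) = 0.047120. In log-odds, ln(0.047120) = -3.0550.
Add log likelihood ratio: ln(1.4286) = 0.35667.
Posterior log-odds = -2.6984, so posterior odds = exp(-2.6984) = 0.067315. Converting, P(H|E) = 0.067315/1.0673 = 0.0631.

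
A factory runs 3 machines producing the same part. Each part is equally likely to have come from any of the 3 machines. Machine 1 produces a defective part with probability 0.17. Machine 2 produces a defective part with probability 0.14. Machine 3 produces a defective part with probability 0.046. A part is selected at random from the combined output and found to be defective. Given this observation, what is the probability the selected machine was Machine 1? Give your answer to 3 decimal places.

Tabulate prior·likelihood by source: [1] prior 0.333333, lik 0.17, product 0.05667; [2] prior 0.333333, lik 0.14, product 0.04667; [3] prior 0.333333, lik 0.046, product 0.01533.
Normalizing constant = 0.11867; the posterior for Machine 1 is its product over the sum, 0.05667/0.11867 = 0.478.

Posterior probability ≈ 0.478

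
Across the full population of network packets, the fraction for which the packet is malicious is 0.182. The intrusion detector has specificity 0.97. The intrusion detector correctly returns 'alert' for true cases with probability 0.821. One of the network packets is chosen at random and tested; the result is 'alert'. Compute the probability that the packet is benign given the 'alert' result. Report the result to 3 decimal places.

Let H be the event that the packet is malicious. P(H) = 0.182, so P(¬H) = 0.818. With E the 'alert' result, P(E|H) = 0.821 and P(E|¬H) = 0.03.
P(E) = 0.821·0.182 + 0.03·0.818 = 0.14942 + 0.024540 = 0.17396.
By Bayes' theorem, P(H|E) = 0.14942 / 0.17396 = 0.859. Hence P(¬H|E) = 1 − 0.859 = 0.141.

P(¬H | E) ≈ 0.141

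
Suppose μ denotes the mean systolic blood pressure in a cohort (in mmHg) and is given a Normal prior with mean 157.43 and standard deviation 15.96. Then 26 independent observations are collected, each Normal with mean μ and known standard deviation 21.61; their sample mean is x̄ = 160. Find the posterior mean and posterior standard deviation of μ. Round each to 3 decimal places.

Posterior mean ≈ 159.831; posterior SD ≈ 4.096

With known σ, the Normal prior is conjugate. Weight on the data is w = (n/σ²)/(n/σ² + 1/τ₀²) = 0.0556755/(0.0556755+0.00392585) = 0.93413.
Posterior mean = w·x̄ + (1−w)·μ₀ = 0.93413·160 + 0.065869·157.43 = 159.831. Posterior variance = 1/(0.0556755+0.00392585) = 16.7782, so SD = 4.096.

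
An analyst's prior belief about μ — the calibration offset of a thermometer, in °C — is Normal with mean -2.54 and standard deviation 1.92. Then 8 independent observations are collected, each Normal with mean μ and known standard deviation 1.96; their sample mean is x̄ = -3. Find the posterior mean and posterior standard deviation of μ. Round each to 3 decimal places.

Posterior mean ≈ -2.947; posterior SD ≈ 0.652

Prior precision 1/τ₀² = 1/1.92² = 0.271267; data precision n/σ² = 8/1.96² = 2.08247.
Posterior precision = 0.271267 + 2.08247 = 2.35373, giving posterior SD = 1/√2.35373 = 0.652.
Posterior mean = (0.271267·-2.54 + 2.08247·-3) / 2.35373 = -2.947.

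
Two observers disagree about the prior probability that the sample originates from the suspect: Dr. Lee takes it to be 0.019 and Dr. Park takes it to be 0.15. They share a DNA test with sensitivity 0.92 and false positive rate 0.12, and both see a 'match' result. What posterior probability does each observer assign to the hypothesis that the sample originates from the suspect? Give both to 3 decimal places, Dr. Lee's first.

Dr. Lee: 0.129; Dr. Park: 0.575

The likelihood ratio for a 'match' result is 0.92/0.12 = 7.6667.
Dr. Lee: prior odds 0.019/0.981 = 0.019368; posterior odds 0.14849; posterior probability 0.129.
Dr. Park: prior odds 0.15/0.85 = 0.17647; posterior odds 1.3529; posterior probability 0.575.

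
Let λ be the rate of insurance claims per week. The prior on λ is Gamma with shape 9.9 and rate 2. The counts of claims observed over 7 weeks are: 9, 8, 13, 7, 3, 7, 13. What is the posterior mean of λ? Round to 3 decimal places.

The Poisson likelihood adds the total count to the shape and the number of exposure periods to the rate. Here ∑xᵢ = 60 and n = 7, so shape 9.9→69.9 and rate 2→9.
Posterior mean = shape/rate = 69.9/9 = 7.767.

Posterior mean ≈ 7.767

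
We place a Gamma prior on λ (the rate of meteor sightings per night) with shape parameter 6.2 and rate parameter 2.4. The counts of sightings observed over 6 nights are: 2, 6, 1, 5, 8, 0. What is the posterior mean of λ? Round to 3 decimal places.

Total count ∑xᵢ = 22 over n = 6 nights.
Gamma is conjugate to the Poisson likelihood: posterior is Gamma(shape = 6.2+22 = 28.2, rate = 2.4+6 = 8.4).
Posterior mean = shape/rate = 28.2/8.4 = 3.357.

Posterior mean ≈ 3.357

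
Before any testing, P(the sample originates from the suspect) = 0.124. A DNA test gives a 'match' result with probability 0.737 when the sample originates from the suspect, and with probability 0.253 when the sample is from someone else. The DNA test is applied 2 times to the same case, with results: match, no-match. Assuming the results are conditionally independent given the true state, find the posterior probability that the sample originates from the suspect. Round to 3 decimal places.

With H the event that the sample originates from the suspect, the joint likelihood of the observed sequence is P(data|H) = 0.737·0.263 = 0.19383 and P(data|¬H) = 0.253·0.747 = 0.18899.
Bayes: P(H|data) = 0.124·0.19383 / (0.124·0.19383 + 0.876·0.18899) = 0.024035/0.18959 = 0.1268.

Posterior P(H) ≈ 0.127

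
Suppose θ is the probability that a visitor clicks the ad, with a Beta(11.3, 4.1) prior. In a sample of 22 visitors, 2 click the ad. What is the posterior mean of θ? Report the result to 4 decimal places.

Posterior mean ≈ 0.3556

Observing 2 successes and 20 failures updates Beta(11.3, 4.1) by adding the success and failure counts to the two shape parameters: α = 11.3+2 = 13.3, β = 4.1+20 = 24.1.
E[θ | data] = 13.3/(13.3+24.1) = 0.3556.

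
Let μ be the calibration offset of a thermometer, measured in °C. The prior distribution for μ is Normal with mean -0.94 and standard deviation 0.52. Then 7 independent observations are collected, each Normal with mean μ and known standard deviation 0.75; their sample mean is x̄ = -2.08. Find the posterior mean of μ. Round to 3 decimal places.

With known σ, the Normal prior is conjugate. Weight on the data is w = (n/σ²)/(n/σ² + 1/τ₀²) = 12.4444/(12.4444+3.69822) = 0.77090.
Posterior mean = w·x̄ + (1−w)·μ₀ = 0.77090·-2.08 + 0.22910·-0.94 = -1.819.

Posterior mean ≈ -1.819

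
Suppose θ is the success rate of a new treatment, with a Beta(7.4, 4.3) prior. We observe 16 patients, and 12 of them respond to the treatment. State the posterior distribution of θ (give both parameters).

Posterior: Beta(19.4, 8.3)

The binomial likelihood is conjugate to the Beta prior: with 12 successes and 4 failures, the posterior is Beta(7.4+12, 4.3+4) = Beta(19.4, 8.3).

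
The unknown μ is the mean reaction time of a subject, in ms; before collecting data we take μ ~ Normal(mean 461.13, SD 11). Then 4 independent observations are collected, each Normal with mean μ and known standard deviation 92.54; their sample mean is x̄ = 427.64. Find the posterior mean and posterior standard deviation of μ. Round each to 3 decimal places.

With known σ, the Normal prior is conjugate. Weight on the data is w = (n/σ²)/(n/σ² + 1/τ₀²) = 0.00046709/(0.00046709+0.00826446) = 0.053495.
Posterior mean = w·x̄ + (1−w)·μ₀ = 0.053495·427.64 + 0.94651·461.13 = 459.338. Posterior variance = 1/(0.00046709+0.00826446) = 114.527, so SD = 10.702.

Posterior mean ≈ 459.338; posterior SD ≈ 10.702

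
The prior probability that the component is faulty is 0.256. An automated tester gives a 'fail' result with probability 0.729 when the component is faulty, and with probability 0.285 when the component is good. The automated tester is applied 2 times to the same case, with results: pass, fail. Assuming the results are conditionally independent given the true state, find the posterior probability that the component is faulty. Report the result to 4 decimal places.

Let H be the event that the component is faulty; start with P(H) = 0.256. P('fail'|H) = 0.729, P('fail'|¬H) = 0.285.
Update on result 1 ('pass'): P(H) ← 0.271·0.2560 / (0.271·0.2560 + 0.715·0.7440) = 0.069376/0.60134 = 0.1154.
Update on result 2 ('fail'): P(H) ← 0.729·0.1154 / (0.729·0.1154 + 0.285·0.8846) = 0.084105/0.33622 = 0.2501.

Posterior P(H) ≈ 0.2501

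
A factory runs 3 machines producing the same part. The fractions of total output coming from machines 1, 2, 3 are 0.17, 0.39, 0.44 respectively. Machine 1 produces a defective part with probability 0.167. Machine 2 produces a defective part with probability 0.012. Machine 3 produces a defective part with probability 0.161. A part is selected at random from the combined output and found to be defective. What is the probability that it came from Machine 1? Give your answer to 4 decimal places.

Tabulate prior·likelihood by source: [1] prior 0.17, lik 0.167, product 0.02839; [2] prior 0.39, lik 0.012, product 0.004680; [3] prior 0.44, lik 0.161, product 0.07084.
Normalizing constant = 0.10391; the posterior for Machine 1 is its product over the sum, 0.02839/0.10391 = 0.2732.

Posterior probability ≈ 0.2732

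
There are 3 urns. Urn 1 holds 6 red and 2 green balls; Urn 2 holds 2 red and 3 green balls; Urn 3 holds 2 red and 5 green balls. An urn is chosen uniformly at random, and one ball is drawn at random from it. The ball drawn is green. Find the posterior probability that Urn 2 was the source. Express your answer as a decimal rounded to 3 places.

Tabulate prior·likelihood by source: [1] prior 0.333333, lik 0.25, product 0.08333; [2] prior 0.333333, lik 0.6, product 0.2000; [3] prior 0.333333, lik 0.7143, product 0.2381.
Normalizing constant = 0.52143; the posterior for Urn 2 is its product over the sum, 0.2000/0.52143 = 0.384.

Posterior probability ≈ 0.384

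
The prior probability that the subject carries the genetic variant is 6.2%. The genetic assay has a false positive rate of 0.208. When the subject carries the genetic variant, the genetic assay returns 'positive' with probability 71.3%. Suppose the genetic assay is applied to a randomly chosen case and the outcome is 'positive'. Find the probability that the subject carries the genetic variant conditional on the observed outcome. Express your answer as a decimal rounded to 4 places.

P(H | E) ≈ 0.1847

Write H for 'the subject carries the genetic variant'. Prior odds H:¬H = 0.062/0.938 = 0.066098. For the 'positive' outcome, the likelihood ratio is 0.713/0.208 = 3.4279.
Posterior odds = 0.066098 × 3.4279 = 0.22658, so P(H|E) = 0.22658/(1+0.22658) = 0.1847.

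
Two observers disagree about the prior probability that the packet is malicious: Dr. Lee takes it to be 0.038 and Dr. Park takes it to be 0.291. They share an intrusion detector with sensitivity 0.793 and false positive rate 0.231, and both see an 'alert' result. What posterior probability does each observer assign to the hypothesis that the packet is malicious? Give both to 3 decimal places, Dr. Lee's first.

Dr. Lee: 0.119; Dr. Park: 0.585

The likelihood ratio for an 'alert' result is 0.793/0.231 = 3.4329.
Dr. Lee: prior odds 0.038/0.962 = 0.039501; posterior odds 0.13560; posterior probability 0.119.
Dr. Park: prior odds 0.291/0.709 = 0.41044; posterior odds 1.4090; posterior probability 0.585.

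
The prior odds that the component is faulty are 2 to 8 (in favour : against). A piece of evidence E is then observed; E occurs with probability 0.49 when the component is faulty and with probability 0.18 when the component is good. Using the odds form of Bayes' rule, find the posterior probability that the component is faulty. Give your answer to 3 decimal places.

Posterior probability ≈ 0.405

Prior odds = 2/8 = 0.25000.
Likelihood ratio for E = 0.49/0.18 = 2.7222.
Posterior odds = prior odds × LR = 0.68056.
Posterior probability = odds/(1+odds) = 0.68056/1.6806 = 0.405.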